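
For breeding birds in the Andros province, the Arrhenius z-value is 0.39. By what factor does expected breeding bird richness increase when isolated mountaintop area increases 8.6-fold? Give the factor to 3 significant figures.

2.31

S₂/S₁ = (A₂/A₁)^z = 8.6^0.39
ln(S₂/S₁) = 0.39 × ln 8.6 = 0.39 × 2.1518 = 0.8392
S₂/S₁ = e^0.8392 ≈ 2.314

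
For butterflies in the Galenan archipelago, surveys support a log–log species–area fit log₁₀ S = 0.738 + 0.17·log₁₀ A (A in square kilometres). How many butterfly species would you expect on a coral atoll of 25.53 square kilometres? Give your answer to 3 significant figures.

9.49

S = 5.47 × 25.53^0.17
ln S = ln 5.47 + 0.17 × ln 25.53 = 1.6993 + 0.17 × 3.2399 = 2.2501
S = e^2.2501 ≈ 9.489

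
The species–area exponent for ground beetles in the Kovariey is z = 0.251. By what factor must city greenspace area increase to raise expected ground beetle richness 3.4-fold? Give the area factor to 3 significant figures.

131

(A₂/A₁)^0.251 = 3.4, so A₂/A₁ = 3.4^(1/0.251) = 3.4^3.984
ln(A₂/A₁) = ln 3.4 / 0.251 = 1.2238 / 0.251 = 4.8756
A₂/A₁ = e^4.8756 ≈ 131.1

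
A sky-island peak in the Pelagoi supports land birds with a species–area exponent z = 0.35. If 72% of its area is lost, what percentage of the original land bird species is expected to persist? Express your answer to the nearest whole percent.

S_new/S_old = (A_new/A_old)^z = 0.28^0.35
= exp(0.35 × ln 0.28) = exp(0.35 × -1.2730) = exp(-0.4455) ≈ 0.6405

64%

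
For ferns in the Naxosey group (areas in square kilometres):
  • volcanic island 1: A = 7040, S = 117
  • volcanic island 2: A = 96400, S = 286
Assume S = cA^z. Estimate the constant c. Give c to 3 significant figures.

5.68

z = ln(S₂/S₁) / ln(A₂/A₁) = ln(286/117) / ln(96400/7040) = 0.8938 / 2.6169 = 0.3416
c = S₁ / A₁^z = 117 / 7040^0.3416 = 117 / 20.61 = 5.676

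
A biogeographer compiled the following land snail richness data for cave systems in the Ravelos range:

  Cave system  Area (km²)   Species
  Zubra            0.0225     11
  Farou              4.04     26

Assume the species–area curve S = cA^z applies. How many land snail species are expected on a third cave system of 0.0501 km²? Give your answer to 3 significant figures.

z = ln(26/11) / ln(4.04/0.0225) = 0.8602 / 5.1905 = 0.1657
c = 11 / 0.0225^0.1657 = 11 / 0.5332 = 20.63
S₃ = 20.63 × 0.0501^0.1657 = 20.63 × 0.6089 ≈ 12.56

12.6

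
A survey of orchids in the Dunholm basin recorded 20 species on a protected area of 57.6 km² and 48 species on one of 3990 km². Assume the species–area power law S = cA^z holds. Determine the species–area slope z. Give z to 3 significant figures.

Taking logs: ln S = ln c + z ln A, so z = (ln S₂ − ln S₁)/(ln A₂ − ln A₁).
z = ln(48/20) / ln(3990/57.6) = ln(2.4) / ln(69.27) = 0.8755 / 4.2380 = 0.2066

0.207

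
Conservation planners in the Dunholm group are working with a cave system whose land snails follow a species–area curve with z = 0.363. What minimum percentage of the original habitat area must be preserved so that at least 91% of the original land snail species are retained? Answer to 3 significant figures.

77.1%

Need (A_new/A_old)^0.363 = 0.91, so A_new/A_old = 0.91^(1/0.363) = 0.91^2.755
ln(A_new/A_old) = ln 0.91 / 0.363 = -0.0943 / 0.363 = -0.2598
A_new/A_old = e^-0.2598 ≈ 0.7712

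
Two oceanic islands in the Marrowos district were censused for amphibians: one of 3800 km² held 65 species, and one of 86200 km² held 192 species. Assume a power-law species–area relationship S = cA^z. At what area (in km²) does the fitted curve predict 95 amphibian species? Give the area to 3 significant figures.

z = ln(192/65) / ln(86200/3800) = 1.0831 / 3.1217 = 0.3470
c = 65 / 3800^0.3470 = 65 / 17.46 = 3.723
A = (95/3.723)^(1/0.3470) ⇒ ln A = ln(25.52)/0.3470 = 9.3365
A = e^9.3365 ≈ 11345 km²

11300 km²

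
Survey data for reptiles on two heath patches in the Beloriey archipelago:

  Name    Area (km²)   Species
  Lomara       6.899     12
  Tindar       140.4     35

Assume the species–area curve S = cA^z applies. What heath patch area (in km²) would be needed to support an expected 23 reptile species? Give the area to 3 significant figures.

43.1 km²

z = ln(35/12) / ln(140.4/6.899) = 1.0704 / 3.0131 = 0.3553
c = 12 / 6.899^0.3553 = 12 / 1.986 = 6.042
A = (23/6.042)^(1/0.3553) ⇒ ln A = ln(3.807)/0.3553 = 3.7627
A = e^3.7627 ≈ 43.06 km²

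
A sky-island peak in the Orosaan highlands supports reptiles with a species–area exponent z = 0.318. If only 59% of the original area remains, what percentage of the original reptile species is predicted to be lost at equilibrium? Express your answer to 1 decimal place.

15.4%

S_new/S_old = (A_new/A_old)^z = 0.59^0.318
= exp(0.318 × ln 0.59) = exp(0.318 × -0.5276) = exp(-0.1678) ≈ 0.8455
Fraction lost = 1 − 0.8455 = 0.1545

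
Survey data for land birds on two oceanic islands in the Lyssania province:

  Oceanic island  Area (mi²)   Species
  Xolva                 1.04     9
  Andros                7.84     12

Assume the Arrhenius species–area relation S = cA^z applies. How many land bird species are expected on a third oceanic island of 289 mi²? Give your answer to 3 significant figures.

z = ln(12/9) / ln(7.84/1.04) = 0.2877 / 2.0200 = 0.1424
c = 9 / 1.04^0.1424 = 9 / 1.006 = 8.95
S₃ = 8.95 × 289^0.1424 = 8.95 × 2.241 ≈ 20.06

20.1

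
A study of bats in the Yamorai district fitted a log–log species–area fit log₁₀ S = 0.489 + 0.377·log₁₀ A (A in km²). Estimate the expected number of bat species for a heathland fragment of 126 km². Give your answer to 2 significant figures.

S = 3.083 × 126^0.377
ln S = ln 3.083 + 0.377 × ln 126 = 1.1260 + 0.377 × 4.8363 = 2.9492
S = e^2.9492 ≈ 19.09

19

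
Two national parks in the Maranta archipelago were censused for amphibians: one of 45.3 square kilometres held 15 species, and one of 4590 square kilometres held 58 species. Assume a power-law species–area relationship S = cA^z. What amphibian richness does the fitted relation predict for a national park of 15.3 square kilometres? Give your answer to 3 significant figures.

10.9

z = ln(58/15) / ln(4590/45.3) = 1.3524 / 4.6183 = 0.2928
c = 15 / 45.3^0.2928 = 15 / 3.055 = 4.911
S₃ = 4.911 × 15.3^0.2928 = 4.911 × 2.223 ≈ 10.92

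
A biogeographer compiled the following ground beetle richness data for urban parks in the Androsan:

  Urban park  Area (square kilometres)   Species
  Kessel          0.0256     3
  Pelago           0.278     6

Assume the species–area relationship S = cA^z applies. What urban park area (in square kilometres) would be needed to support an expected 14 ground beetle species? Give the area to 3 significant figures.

5.13 square kilometres

z = ln(6/3) / ln(0.278/0.0256) = 0.6931 / 2.3850 = 0.2906
c = 3 / 0.0256^0.2906 = 3 / 0.3447 = 8.704
A = (14/8.704)^(1/0.2906) ⇒ ln A = ln(1.608)/0.2906 = 1.6353
A = e^1.6353 ≈ 5.131 square kilometres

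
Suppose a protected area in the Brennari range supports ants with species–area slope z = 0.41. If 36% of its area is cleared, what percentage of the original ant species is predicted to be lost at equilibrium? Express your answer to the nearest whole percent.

S_new/S_old = (A_new/A_old)^z = 0.64^0.41
= exp(0.41 × ln 0.64) = exp(0.41 × -0.4463) = exp(-0.1830) ≈ 0.8328
Fraction lost = 1 − 0.8328 = 0.1672

17%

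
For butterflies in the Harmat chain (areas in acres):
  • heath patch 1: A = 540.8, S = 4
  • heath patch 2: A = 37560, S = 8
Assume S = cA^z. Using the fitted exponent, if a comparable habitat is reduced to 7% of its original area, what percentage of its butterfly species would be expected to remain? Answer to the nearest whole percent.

z = ln(8/4) / ln(37560/540.8) = 0.6931 / 4.2406 = 0.1635
S_new/S_old = (A_new/A_old)^z = 0.07^0.1635 = exp(0.1635 × -2.6593) = 0.6475

65%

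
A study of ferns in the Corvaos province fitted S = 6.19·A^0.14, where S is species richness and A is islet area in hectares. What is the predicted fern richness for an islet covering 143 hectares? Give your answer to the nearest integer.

12

S = 6.19 × 143^0.14 = 6.19 × 2.003 ≈ 12.4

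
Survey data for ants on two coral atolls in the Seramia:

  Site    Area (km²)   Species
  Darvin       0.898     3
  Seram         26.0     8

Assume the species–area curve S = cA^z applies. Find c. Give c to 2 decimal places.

z = ln(S₂/S₁) / ln(A₂/A₁) = ln(8/3) / ln(26/0.898) = 0.9808 / 3.3657 = 0.2914
c = S₁ / A₁^z = 3 / 0.898^0.2914 = 3 / 0.9691 = 3.096

3.10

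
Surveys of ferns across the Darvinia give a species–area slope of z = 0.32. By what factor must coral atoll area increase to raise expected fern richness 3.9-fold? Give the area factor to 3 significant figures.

70.3

(A₂/A₁)^0.32 = 3.9, so A₂/A₁ = 3.9^(1/0.32) = 3.9^3.125
ln(A₂/A₁) = ln 3.9 / 0.32 = 1.3610 / 0.32 = 4.2531
A₂/A₁ = e^4.2531 ≈ 70.32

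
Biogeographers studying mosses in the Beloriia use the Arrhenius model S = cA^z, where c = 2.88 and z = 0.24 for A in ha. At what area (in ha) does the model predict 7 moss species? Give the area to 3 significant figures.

40.5 ha

7 = 2.88 × A^0.24  ⇒  A^0.24 = 7/2.88 = 2.431
ln A = ln(2.431) / 0.24 = 0.8881 / 0.24 = 3.7005
A = e^3.7005 ≈ 40.47 ha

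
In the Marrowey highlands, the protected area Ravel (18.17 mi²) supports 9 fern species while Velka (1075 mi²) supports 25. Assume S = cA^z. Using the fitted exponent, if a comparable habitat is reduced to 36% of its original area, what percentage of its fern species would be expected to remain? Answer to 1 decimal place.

77.4%

z = ln(25/9) / ln(1075/18.17) = 1.0217 / 4.0803 = 0.2504
S_new/S_old = (A_new/A_old)^z = 0.36^0.2504 = exp(0.2504 × -1.0217) = 0.7743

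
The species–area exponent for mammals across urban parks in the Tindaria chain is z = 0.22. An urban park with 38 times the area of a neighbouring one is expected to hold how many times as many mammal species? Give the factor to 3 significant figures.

S₂/S₁ = (A₂/A₁)^z = 38^0.22
ln(S₂/S₁) = 0.22 × ln 38 = 0.22 × 3.6376 = 0.8003
S₂/S₁ = e^0.8003 ≈ 2.226

2.23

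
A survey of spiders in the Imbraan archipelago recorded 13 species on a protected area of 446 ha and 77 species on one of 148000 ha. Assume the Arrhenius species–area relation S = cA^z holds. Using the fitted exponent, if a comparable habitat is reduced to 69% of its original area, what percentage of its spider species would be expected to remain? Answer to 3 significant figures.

z = ln(77/13) / ln(148000/446) = 1.7789 / 5.8046 = 0.3065
S_new/S_old = (A_new/A_old)^z = 0.69^0.3065 = exp(0.3065 × -0.3711) = 0.8925

89.3%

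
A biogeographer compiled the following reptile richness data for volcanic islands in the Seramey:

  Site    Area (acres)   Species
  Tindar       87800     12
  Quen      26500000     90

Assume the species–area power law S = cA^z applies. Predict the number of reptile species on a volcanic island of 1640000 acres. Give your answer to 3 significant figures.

z = ln(90/12) / ln(26500000/87800) = 2.0149 / 5.7098 = 0.3529
c = 12 / 87800^0.3529 = 12 / 55.52 = 0.2161
S₃ = 0.2161 × 1640000^0.3529 = 0.2161 × 156 ≈ 33.71

33.7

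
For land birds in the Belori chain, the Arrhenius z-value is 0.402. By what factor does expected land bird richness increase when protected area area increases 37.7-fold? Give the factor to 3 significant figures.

S₂/S₁ = (A₂/A₁)^z = 37.7^0.402
ln(S₂/S₁) = 0.402 × ln 37.7 = 0.402 × 3.6297 = 1.4591
S₂/S₁ = e^1.4591 ≈ 4.302

4.30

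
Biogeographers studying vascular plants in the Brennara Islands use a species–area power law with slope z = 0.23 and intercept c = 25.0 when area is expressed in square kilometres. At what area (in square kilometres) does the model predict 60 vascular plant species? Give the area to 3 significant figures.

45.0 square kilometres

60 = 25 × A^0.23  ⇒  A^0.23 = 60/25 = 2.4
ln A = ln(2.4) / 0.23 = 0.8755 / 0.23 = 3.8064
A = e^3.8064 ≈ 44.99 square kilometres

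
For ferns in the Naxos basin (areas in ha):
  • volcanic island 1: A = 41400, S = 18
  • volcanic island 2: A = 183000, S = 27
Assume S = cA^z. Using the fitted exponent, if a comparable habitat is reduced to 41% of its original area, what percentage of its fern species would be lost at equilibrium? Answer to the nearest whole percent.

22%

z = ln(27/18) / ln(183000/41400) = 0.4055 / 1.4862 = 0.2728
S_new/S_old = (A_new/A_old)^z = 0.41^0.2728 = exp(0.2728 × -0.8916) = 0.7841
Fraction lost = 1 − 0.7841 = 0.2159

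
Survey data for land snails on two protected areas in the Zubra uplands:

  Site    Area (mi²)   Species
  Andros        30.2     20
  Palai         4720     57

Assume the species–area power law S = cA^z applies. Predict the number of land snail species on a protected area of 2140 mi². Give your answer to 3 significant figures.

z = ln(57/20) / ln(4720/30.2) = 1.0473 / 5.0517 = 0.2073
c = 20 / 30.2^0.2073 = 20 / 2.027 = 9.867
S₃ = 9.867 × 2140^0.2073 = 9.867 × 4.903 ≈ 48.38

48.4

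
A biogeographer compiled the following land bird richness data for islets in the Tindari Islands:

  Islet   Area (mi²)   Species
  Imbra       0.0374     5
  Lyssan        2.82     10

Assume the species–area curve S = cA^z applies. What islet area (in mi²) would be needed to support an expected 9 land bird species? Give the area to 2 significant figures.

z = ln(10/5) / ln(2.82/0.0374) = 0.6931 / 4.3228 = 0.1603
c = 5 / 0.0374^0.1603 = 5 / 0.5904 = 8.468
A = (9/8.468)^(1/0.1603) ⇒ ln A = ln(1.063)/0.1603 = 0.3797
A = e^0.3797 ≈ 1.462 mi²

1.5 mi²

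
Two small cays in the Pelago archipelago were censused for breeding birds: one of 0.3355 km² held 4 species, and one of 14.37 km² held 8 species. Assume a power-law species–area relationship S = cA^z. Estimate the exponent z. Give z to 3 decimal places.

0.184

Taking logs: ln S = ln c + z ln A, so z = (ln S₂ − ln S₁)/(ln A₂ − ln A₁).
z = ln(8/4) / ln(14.37/0.3355) = ln(2) / ln(42.83) = 0.6931 / 3.7573 = 0.1845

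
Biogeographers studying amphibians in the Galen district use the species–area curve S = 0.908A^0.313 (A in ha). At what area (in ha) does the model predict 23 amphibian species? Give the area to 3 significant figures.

30500 ha

23 = 0.908 × A^0.313  ⇒  A^0.313 = 23/0.908 = 25.33
ln A = ln(25.33) / 0.313 = 3.2320 / 0.313 = 10.3259
A = e^10.3259 ≈ 30513 ha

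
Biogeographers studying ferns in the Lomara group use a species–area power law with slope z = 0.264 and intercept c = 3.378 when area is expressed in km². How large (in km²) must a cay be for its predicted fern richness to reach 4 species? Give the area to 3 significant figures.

1.90 km²

4 = 3.378 × A^0.264  ⇒  A^0.264 = 4/3.378 = 1.184
ln A = ln(1.184) / 0.264 = 0.1690 / 0.264 = 0.6402
A = e^0.6402 ≈ 1.897 km²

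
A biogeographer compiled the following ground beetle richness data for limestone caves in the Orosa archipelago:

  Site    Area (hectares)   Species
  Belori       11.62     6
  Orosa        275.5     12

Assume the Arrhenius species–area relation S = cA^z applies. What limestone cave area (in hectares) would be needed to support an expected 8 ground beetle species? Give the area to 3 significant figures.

z = ln(12/6) / ln(275.5/11.62) = 0.6931 / 3.1659 = 0.2189
c = 6 / 11.62^0.2189 = 6 / 1.711 = 3.507
A = (8/3.507)^(1/0.2189) ⇒ ln A = ln(2.281)/0.2189 = 3.7667
A = e^3.7667 ≈ 43.24 hectares

43.2 hectares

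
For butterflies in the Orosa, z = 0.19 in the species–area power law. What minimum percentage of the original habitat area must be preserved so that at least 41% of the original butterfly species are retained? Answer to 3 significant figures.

0.916%

Need (A_new/A_old)^0.19 = 0.41, so A_new/A_old = 0.41^(1/0.19) = 0.41^5.263
ln(A_new/A_old) = ln 0.41 / 0.19 = -0.8916 / 0.19 = -4.6926
A_new/A_old = e^-4.6926 ≈ 0.009163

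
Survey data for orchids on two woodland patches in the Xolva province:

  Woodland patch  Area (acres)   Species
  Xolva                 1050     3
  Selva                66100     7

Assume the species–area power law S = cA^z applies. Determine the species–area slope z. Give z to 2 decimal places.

Taking logs: ln S = ln c + z ln A, so z = (ln S₂ − ln S₁)/(ln A₂ − ln A₁).
z = ln(7/3) / ln(66100/1050) = ln(2.333) / ln(62.95) = 0.8473 / 4.1424 = 0.2045

0.20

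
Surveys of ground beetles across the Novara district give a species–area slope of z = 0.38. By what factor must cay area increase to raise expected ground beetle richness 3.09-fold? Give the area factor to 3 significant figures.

19.5

(A₂/A₁)^0.38 = 3.09, so A₂/A₁ = 3.09^(1/0.38) = 3.09^2.632
ln(A₂/A₁) = ln 3.09 / 0.38 = 1.1282 / 0.38 = 2.9689
A₂/A₁ = e^2.9689 ≈ 19.47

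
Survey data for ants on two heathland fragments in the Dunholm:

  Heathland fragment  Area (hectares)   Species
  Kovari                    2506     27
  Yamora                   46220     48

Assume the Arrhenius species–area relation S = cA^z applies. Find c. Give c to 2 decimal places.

z = ln(S₂/S₁) / ln(A₂/A₁) = ln(48/27) / ln(46220/2506) = 0.5754 / 2.9147 = 0.1974
c = S₁ / A₁^z = 27 / 2506^0.1974 = 27 / 4.688 = 5.76

5.76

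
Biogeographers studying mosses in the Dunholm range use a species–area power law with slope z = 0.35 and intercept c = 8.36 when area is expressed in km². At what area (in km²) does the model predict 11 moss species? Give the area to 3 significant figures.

11 = 8.36 × A^0.35  ⇒  A^0.35 = 11/8.36 = 1.316
ln A = ln(1.316) / 0.35 = 0.2744 / 0.35 = 0.7841
A = e^0.7841 ≈ 2.19 km²

2.19 km²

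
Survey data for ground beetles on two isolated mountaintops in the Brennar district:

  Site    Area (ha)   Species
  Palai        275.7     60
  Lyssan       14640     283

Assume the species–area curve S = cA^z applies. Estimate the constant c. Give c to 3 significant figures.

6.69

z = ln(S₂/S₁) / ln(A₂/A₁) = ln(283/60) / ln(14640/275.7) = 1.5511 / 3.9722 = 0.3905
c = S₁ / A₁^z = 60 / 275.7^0.3905 = 60 / 8.974 = 6.686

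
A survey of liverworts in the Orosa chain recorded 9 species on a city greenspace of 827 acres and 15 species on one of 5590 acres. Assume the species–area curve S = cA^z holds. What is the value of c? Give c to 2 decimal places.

z = ln(S₂/S₁) / ln(A₂/A₁) = ln(15/9) / ln(5590/827) = 0.5108 / 1.9109 = 0.2673
c = S₁ / A₁^z = 9 / 827^0.2673 = 9 / 6.024 = 1.494

1.49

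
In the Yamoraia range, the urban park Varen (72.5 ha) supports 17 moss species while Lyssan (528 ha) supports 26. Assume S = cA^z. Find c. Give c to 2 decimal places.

6.80

z = ln(S₂/S₁) / ln(A₂/A₁) = ln(26/17) / ln(528/72.5) = 0.4249 / 1.9855 = 0.2140
c = S₁ / A₁^z = 17 / 72.5^0.2140 = 17 / 2.501 = 6.798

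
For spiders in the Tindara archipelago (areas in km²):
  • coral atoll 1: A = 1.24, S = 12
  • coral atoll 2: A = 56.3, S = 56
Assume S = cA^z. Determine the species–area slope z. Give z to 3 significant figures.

Taking logs: ln S = ln c + z ln A, so z = (ln S₂ − ln S₁)/(ln A₂ − ln A₁).
z = ln(56/12) / ln(56.3/1.24) = ln(4.667) / ln(45.4) = 1.5404 / 3.8156 = 0.4037

0.404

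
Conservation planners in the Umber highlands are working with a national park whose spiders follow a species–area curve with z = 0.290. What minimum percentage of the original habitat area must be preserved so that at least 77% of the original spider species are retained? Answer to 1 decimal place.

40.6%

Need (A_new/A_old)^0.29 = 0.77, so A_new/A_old = 0.77^(1/0.29) = 0.77^3.448
ln(A_new/A_old) = ln 0.77 / 0.29 = -0.2614 / 0.29 = -0.9013
A_new/A_old = e^-0.9013 ≈ 0.4061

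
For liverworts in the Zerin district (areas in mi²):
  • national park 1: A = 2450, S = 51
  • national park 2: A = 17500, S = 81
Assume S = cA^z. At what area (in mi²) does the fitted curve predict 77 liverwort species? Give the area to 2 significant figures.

z = ln(81/51) / ln(17500/2450) = 0.4626 / 1.9661 = 0.2353
c = 51 / 2450^0.2353 = 51 / 6.273 = 8.13
A = (77/8.13)^(1/0.2353) ⇒ ln A = ln(9.471)/0.2353 = 9.5547
A = e^9.5547 ≈ 14111 mi²

14000 mi²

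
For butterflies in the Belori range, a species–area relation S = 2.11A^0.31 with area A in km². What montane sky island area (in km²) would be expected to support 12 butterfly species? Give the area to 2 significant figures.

270 km²

12 = 2.11 × A^0.31  ⇒  A^0.31 = 12/2.11 = 5.687
ln A = ln(5.687) / 0.31 = 1.7382 / 0.31 = 5.6072
A = e^5.6072 ≈ 272.4 km²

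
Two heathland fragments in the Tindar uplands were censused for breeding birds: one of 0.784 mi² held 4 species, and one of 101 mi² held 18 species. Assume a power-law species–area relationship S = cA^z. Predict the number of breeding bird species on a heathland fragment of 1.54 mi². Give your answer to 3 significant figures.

4.93

z = ln(18/4) / ln(101/0.784) = 1.5041 / 4.8585 = 0.3096
c = 4 / 0.784^0.3096 = 4 / 0.9274 = 4.313
S₃ = 4.313 × 1.54^0.3096 = 4.313 × 1.143 ≈ 4.93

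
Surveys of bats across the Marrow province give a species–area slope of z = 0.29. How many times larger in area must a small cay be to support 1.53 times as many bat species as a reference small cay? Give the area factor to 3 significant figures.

4.33

(A₂/A₁)^0.29 = 1.53, so A₂/A₁ = 1.53^(1/0.29) = 1.53^3.448
ln(A₂/A₁) = ln 1.53 / 0.29 = 0.4253 / 0.29 = 1.4664
A₂/A₁ = e^1.4664 ≈ 4.334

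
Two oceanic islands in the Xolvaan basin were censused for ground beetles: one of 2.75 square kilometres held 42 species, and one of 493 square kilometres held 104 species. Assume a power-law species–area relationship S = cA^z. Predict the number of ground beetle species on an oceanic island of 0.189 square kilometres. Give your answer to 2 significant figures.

z = ln(104/42) / ln(493/2.75) = 0.9067 / 5.1889 = 0.1747
c = 42 / 2.75^0.1747 = 42 / 1.193 = 35.19
S₃ = 35.19 × 0.189^0.1747 = 35.19 × 0.7474 ≈ 26.31

26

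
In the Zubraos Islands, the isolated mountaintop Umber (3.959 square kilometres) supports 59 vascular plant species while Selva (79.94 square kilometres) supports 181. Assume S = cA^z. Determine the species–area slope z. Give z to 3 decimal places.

Taking logs: ln S = ln c + z ln A, so z = (ln S₂ − ln S₁)/(ln A₂ − ln A₁).
z = ln(181/59) / ln(79.94/3.959) = ln(3.068) / ln(20.19) = 1.1210 / 3.0053 = 0.3730

0.373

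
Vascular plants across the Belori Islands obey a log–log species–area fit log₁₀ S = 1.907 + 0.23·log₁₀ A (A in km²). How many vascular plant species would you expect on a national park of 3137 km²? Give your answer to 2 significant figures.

S = 80.72 × 3137^0.23
ln S = ln 80.72 + 0.23 × ln 3137 = 4.3910 + 0.23 × 8.0510 = 6.2428
S = e^6.2428 ≈ 514.3

510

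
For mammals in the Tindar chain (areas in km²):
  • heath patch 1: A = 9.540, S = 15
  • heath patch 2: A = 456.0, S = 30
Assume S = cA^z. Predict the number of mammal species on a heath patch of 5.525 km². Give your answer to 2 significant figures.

z = ln(30/15) / ln(456/9.54) = 0.6931 / 3.8670 = 0.1792
c = 15 / 9.54^0.1792 = 15 / 1.498 = 10.01
S₃ = 10.01 × 5.525^0.1792 = 10.01 × 1.359 ≈ 13.6

14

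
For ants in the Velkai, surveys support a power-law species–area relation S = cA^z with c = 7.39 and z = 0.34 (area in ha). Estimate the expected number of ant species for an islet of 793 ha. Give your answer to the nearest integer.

S = 7.39 × 793^0.34
ln S = ln 7.39 + 0.34 × ln 793 = 2.0001 + 0.34 × 6.6758 = 4.2699
S = e^4.2699 ≈ 71.52

72 species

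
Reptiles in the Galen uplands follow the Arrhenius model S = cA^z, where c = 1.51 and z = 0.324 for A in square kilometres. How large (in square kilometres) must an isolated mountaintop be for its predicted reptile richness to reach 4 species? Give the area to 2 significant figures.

4 = 1.51 × A^0.324  ⇒  A^0.324 = 4/1.51 = 2.649
ln A = ln(2.649) / 0.324 = 0.9742 / 0.324 = 3.0067
A = e^3.0067 ≈ 20.22 square kilometres

20 square kilometres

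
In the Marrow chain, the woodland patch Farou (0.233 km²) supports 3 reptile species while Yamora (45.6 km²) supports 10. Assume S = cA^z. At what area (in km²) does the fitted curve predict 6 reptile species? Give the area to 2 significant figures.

4.9 km²

z = ln(10/3) / ln(45.6/0.233) = 1.2040 / 5.2766 = 0.2282
c = 3 / 0.233^0.2282 = 3 / 0.7172 = 4.183
A = (6/4.183)^(1/0.2282) ⇒ ln A = ln(1.434)/0.2282 = 1.5811
A = e^1.5811 ≈ 4.86 km²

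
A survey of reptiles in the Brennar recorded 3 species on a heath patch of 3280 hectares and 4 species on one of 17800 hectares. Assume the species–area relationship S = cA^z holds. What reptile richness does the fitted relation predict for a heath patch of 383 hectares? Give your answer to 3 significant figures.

2.08

z = ln(4/3) / ln(17800/3280) = 0.2877 / 1.6914 = 0.1701
c = 3 / 3280^0.1701 = 3 / 3.963 = 0.757
S₃ = 0.757 × 383^0.1701 = 0.757 × 2.75 ≈ 2.082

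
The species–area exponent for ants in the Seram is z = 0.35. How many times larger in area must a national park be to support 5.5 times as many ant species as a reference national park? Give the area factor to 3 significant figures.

(A₂/A₁)^0.35 = 5.5, so A₂/A₁ = 5.5^(1/0.35) = 5.5^2.857
ln(A₂/A₁) = ln 5.5 / 0.35 = 1.7047 / 0.35 = 4.8707
A₂/A₁ = e^4.8707 ≈ 130.4

130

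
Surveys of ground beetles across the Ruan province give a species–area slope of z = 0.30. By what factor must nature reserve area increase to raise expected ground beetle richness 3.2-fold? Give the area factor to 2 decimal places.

(A₂/A₁)^0.3 = 3.2, so A₂/A₁ = 3.2^(1/0.3) = 3.2^3.333
ln(A₂/A₁) = ln 3.2 / 0.3 = 1.1632 / 0.3 = 3.8772
A₂/A₁ = e^3.8772 ≈ 48.29

48.29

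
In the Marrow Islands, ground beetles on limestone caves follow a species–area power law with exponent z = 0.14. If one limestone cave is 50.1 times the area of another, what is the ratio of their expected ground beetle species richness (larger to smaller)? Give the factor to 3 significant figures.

S₂/S₁ = (A₂/A₁)^z = 50.1^0.14
ln(S₂/S₁) = 0.14 × ln 50.1 = 0.14 × 3.9140 = 0.5480
S₂/S₁ = e^0.5480 ≈ 1.73

1.73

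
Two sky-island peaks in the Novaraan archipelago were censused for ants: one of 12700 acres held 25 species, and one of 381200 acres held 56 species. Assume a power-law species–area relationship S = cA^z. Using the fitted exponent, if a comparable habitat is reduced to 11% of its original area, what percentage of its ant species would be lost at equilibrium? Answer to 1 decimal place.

z = ln(56/25) / ln(381200/12700) = 0.8065 / 3.4017 = 0.2371
S_new/S_old = (A_new/A_old)^z = 0.11^0.2371 = exp(0.2371 × -2.2073) = 0.5926
Fraction lost = 1 − 0.5926 = 0.4074

40.7%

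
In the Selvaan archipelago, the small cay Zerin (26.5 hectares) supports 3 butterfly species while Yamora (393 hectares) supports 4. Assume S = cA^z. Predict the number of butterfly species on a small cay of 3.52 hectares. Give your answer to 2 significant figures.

z = ln(4/3) / ln(393/26.5) = 0.2877 / 2.6967 = 0.1067
c = 3 / 26.5^0.1067 = 3 / 1.419 = 2.115
S₃ = 2.115 × 3.52^0.1067 = 2.115 × 1.144 ≈ 2.419

2.4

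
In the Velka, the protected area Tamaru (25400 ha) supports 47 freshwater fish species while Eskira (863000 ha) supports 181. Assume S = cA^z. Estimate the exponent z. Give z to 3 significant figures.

Taking logs: ln S = ln c + z ln A, so z = (ln S₂ − ln S₁)/(ln A₂ − ln A₁).
z = ln(181/47) / ln(863000/25400) = ln(3.851) / ln(33.98) = 1.3483 / 3.5257 = 0.3824

0.382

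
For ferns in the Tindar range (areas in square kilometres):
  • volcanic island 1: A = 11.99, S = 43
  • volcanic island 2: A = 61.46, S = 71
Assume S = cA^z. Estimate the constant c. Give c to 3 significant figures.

z = ln(S₂/S₁) / ln(A₂/A₁) = ln(71/43) / ln(61.46/11.99) = 0.5015 / 1.6343 = 0.3068
c = S₁ / A₁^z = 43 / 11.99^0.3068 = 43 / 2.143 = 20.06

20.1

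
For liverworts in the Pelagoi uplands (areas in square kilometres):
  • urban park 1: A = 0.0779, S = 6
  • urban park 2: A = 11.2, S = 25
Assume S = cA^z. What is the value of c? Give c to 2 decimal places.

z = ln(S₂/S₁) / ln(A₂/A₁) = ln(25/6) / ln(11.2/0.0779) = 1.4271 / 4.9682 = 0.2872
c = S₁ / A₁^z = 6 / 0.0779^0.2872 = 6 / 0.4804 = 12.49

12.49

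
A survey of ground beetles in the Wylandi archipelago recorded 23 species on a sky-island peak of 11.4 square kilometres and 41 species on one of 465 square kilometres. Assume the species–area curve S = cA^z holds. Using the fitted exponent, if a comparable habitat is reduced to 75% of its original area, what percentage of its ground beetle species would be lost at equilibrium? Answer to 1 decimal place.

z = ln(41/23) / ln(465/11.4) = 0.5781 / 3.7084 = 0.1559
S_new/S_old = (A_new/A_old)^z = 0.75^0.1559 = exp(0.1559 × -0.2877) = 0.9561
Fraction lost = 1 − 0.9561 = 0.04385

4.4%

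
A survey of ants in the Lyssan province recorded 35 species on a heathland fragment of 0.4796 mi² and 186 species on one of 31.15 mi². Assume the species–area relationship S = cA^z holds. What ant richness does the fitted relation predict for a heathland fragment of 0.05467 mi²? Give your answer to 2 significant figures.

z = ln(186/35) / ln(31.15/0.4796) = 1.6704 / 4.1736 = 0.4002
c = 35 / 0.4796^0.4002 = 35 / 0.7452 = 46.97
S₃ = 46.97 × 0.05467^0.4002 = 46.97 × 0.3125 ≈ 14.68

15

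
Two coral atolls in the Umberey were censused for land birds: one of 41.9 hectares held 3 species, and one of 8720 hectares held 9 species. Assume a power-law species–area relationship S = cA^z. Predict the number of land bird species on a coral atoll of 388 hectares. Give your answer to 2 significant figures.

z = ln(9/3) / ln(8720/41.9) = 1.0986 / 5.3381 = 0.2058
c = 3 / 41.9^0.2058 = 3 / 2.157 = 1.391
S₃ = 1.391 × 388^0.2058 = 1.391 × 3.41 ≈ 4.743

4.7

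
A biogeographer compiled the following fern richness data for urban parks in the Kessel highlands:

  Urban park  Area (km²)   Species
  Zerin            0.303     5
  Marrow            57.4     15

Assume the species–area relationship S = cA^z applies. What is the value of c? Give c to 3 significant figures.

6.42

z = ln(S₂/S₁) / ln(A₂/A₁) = ln(15/5) / ln(57.4/0.303) = 1.0986 / 5.2441 = 0.2095
c = S₁ / A₁^z = 5 / 0.303^0.2095 = 5 / 0.7787 = 6.421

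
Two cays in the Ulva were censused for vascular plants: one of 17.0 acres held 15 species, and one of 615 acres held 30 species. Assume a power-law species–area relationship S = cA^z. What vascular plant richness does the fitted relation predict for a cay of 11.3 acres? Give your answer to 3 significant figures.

13.9

z = ln(30/15) / ln(615/17) = 0.6931 / 3.5884 = 0.1932
c = 15 / 17^0.1932 = 15 / 1.729 = 8.678
S₃ = 8.678 × 11.3^0.1932 = 8.678 × 1.597 ≈ 13.86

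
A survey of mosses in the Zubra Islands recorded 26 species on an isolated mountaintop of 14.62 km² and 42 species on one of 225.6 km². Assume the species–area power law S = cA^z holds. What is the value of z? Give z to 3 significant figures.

0.175

Taking logs: ln S = ln c + z ln A, so z = (ln S₂ − ln S₁)/(ln A₂ − ln A₁).
z = ln(42/26) / ln(225.6/14.62) = ln(1.615) / ln(15.43) = 0.4796 / 2.7364 = 0.1753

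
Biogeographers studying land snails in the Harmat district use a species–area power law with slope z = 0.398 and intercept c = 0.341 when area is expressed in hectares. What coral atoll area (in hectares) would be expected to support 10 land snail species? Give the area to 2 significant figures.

4900 hectares

10 = 0.341 × A^0.398  ⇒  A^0.398 = 10/0.341 = 29.33
ln A = ln(29.33) / 0.398 = 3.3785 / 0.398 = 8.4886
A = e^8.4886 ≈ 4859 hectares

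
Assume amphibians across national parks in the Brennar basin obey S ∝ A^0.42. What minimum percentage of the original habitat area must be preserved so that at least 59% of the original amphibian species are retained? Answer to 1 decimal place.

Need (A_new/A_old)^0.42 = 0.59, so A_new/A_old = 0.59^(1/0.42) = 0.59^2.381
ln(A_new/A_old) = ln 0.59 / 0.42 = -0.5276 / 0.42 = -1.2563
A_new/A_old = e^-1.2563 ≈ 0.2847

28.5%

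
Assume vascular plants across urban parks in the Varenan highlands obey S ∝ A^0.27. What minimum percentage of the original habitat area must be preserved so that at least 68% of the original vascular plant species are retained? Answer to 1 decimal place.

24.0%

Need (A_new/A_old)^0.27 = 0.68, so A_new/A_old = 0.68^(1/0.27) = 0.68^3.704
ln(A_new/A_old) = ln 0.68 / 0.27 = -0.3857 / 0.27 = -1.4284
A_new/A_old = e^-1.4284 ≈ 0.2397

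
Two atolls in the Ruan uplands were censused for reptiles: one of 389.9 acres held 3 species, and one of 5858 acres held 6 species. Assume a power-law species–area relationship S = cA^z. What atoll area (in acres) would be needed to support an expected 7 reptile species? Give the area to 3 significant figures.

z = ln(6/3) / ln(5858/389.9) = 0.6931 / 2.7097 = 0.2558
c = 3 / 389.9^0.2558 = 3 / 4.6 = 0.6521
A = (7/0.6521)^(1/0.2558) ⇒ ln A = ln(10.73)/0.2558 = 9.2782
A = e^9.2782 ≈ 10702 acres

10700 acres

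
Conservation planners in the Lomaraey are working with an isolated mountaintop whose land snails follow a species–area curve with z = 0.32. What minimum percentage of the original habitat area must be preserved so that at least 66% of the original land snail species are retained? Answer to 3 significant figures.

Need (A_new/A_old)^0.32 = 0.66, so A_new/A_old = 0.66^(1/0.32) = 0.66^3.125
ln(A_new/A_old) = ln 0.66 / 0.32 = -0.4155 / 0.32 = -1.2985
A_new/A_old = e^-1.2985 ≈ 0.2729

27.3%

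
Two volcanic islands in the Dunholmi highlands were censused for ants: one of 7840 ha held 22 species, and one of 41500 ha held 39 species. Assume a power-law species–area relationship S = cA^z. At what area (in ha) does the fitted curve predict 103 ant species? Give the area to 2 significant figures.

z = ln(39/22) / ln(41500/7840) = 0.5725 / 1.6665 = 0.3436
c = 22 / 7840^0.3436 = 22 / 21.77 = 1.01
A = (103/1.01)^(1/0.3436) ⇒ ln A = ln(101.9)/0.3436 = 13.4603
A = e^13.4603 ≈ 701001 ha

700000 ha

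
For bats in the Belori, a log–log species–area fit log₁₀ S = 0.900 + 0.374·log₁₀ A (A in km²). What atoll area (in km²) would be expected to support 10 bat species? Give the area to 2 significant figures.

1.9 km²

10 = 7.943 × A^0.374  ⇒  A^0.374 = 10/7.943 = 1.259
ln A = ln(1.259) / 0.374 = 0.2303 / 0.374 = 0.6157
A = e^0.6157 ≈ 1.851 km²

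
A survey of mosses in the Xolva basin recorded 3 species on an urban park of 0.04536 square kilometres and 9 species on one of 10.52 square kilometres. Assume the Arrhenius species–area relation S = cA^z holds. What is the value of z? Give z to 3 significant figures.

Taking logs: ln S = ln c + z ln A, so z = (ln S₂ − ln S₁)/(ln A₂ − ln A₁).
z = ln(9/3) / ln(10.52/0.04536) = ln(3) / ln(231.9) = 1.0986 / 5.4464 = 0.2017

0.202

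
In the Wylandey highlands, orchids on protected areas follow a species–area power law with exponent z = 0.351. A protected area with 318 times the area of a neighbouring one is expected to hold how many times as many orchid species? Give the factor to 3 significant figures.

7.56

S₂/S₁ = (A₂/A₁)^z = 318^0.351
ln(S₂/S₁) = 0.351 × ln 318 = 0.351 × 5.7621 = 2.0225
S₂/S₁ = e^2.0225 ≈ 7.557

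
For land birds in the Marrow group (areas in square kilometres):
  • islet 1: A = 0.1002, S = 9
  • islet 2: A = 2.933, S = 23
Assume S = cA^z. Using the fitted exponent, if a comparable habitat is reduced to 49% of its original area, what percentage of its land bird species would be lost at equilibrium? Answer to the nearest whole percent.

z = ln(23/9) / ln(2.933/0.1002) = 0.9383 / 3.3766 = 0.2779
S_new/S_old = (A_new/A_old)^z = 0.49^0.2779 = exp(0.2779 × -0.7133) = 0.8202
Fraction lost = 1 − 0.8202 = 0.1798

18%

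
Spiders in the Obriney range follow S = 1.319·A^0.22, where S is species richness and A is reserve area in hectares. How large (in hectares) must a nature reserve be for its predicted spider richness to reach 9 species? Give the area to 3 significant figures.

9 = 1.319 × A^0.22  ⇒  A^0.22 = 9/1.319 = 6.823
ln A = ln(6.823) / 0.22 = 1.9204 / 0.22 = 8.7289
A = e^8.7289 ≈ 6179 hectares

6180 hectares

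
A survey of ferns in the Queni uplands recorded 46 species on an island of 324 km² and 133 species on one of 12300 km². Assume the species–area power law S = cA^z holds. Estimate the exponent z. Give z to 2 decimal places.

0.29

Taking logs: ln S = ln c + z ln A, so z = (ln S₂ − ln S₁)/(ln A₂ − ln A₁).
z = ln(133/46) / ln(12300/324) = ln(2.891) / ln(37.96) = 1.0617 / 3.6366 = 0.2919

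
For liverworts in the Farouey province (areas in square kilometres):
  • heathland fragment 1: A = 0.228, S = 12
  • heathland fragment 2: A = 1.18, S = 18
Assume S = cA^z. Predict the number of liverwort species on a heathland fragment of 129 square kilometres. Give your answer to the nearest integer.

z = ln(18/12) / ln(1.18/0.228) = 0.4055 / 1.6439 = 0.2466
c = 12 / 0.228^0.2466 = 12 / 0.6944 = 17.28
S₃ = 17.28 × 129^0.2466 = 17.28 × 3.316 ≈ 57.29

57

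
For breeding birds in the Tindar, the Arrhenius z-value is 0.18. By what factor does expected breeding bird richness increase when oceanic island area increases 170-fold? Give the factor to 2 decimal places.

S₂/S₁ = (A₂/A₁)^z = 170^0.18
ln(S₂/S₁) = 0.18 × ln 170 = 0.18 × 5.1358 = 0.9244
S₂/S₁ = e^0.9244 ≈ 2.52

2.52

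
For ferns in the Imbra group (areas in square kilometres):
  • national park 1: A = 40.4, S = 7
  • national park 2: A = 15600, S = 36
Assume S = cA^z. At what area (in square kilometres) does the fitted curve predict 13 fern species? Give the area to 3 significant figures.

384 square kilometres

z = ln(36/7) / ln(15600/40.4) = 1.6376 / 5.9562 = 0.2749
c = 7 / 40.4^0.2749 = 7 / 2.765 = 2.532
A = (13/2.532)^(1/0.2749) ⇒ ln A = ln(5.135)/0.2749 = 5.9504
A = e^5.9504 ≈ 383.9 square kilometres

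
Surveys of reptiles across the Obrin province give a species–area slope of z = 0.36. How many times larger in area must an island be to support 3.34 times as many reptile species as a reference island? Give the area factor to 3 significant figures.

(A₂/A₁)^0.36 = 3.34, so A₂/A₁ = 3.34^(1/0.36) = 3.34^2.778
ln(A₂/A₁) = ln 3.34 / 0.36 = 1.2060 / 0.36 = 3.3499
A₂/A₁ = e^3.3499 ≈ 28.5

28.5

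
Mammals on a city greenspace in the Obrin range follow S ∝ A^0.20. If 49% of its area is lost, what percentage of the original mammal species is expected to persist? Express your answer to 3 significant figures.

87.4%

S_new/S_old = (A_new/A_old)^z = 0.51^0.2
= exp(0.2 × ln 0.51) = exp(0.2 × -0.6733) = exp(-0.1347) ≈ 0.874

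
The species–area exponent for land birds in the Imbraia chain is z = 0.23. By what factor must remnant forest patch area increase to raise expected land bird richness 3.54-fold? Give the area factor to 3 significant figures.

(A₂/A₁)^0.23 = 3.54, so A₂/A₁ = 3.54^(1/0.23) = 3.54^4.348
ln(A₂/A₁) = ln 3.54 / 0.23 = 1.2641 / 0.23 = 5.4962
A₂/A₁ = e^5.4962 ≈ 243.8

244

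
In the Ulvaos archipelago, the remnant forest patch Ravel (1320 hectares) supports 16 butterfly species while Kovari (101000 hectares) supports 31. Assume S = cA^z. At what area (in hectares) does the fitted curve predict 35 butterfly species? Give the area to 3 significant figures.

z = ln(31/16) / ln(101000/1320) = 0.6614 / 4.3375 = 0.1525
c = 16 / 1320^0.1525 = 16 / 2.991 = 5.349
A = (35/5.349)^(1/0.1525) ⇒ ln A = ln(6.543)/0.1525 = 12.3188
A = e^12.3188 ≈ 223858 hectares

224000 hectares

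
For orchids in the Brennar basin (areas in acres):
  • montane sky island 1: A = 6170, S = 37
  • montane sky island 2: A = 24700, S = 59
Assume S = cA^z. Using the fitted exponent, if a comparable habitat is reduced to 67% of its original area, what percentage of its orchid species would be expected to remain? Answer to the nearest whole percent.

z = ln(59/37) / ln(24700/6170) = 0.4666 / 1.3871 = 0.3364
S_new/S_old = (A_new/A_old)^z = 0.67^0.3364 = exp(0.3364 × -0.4005) = 0.874

87%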